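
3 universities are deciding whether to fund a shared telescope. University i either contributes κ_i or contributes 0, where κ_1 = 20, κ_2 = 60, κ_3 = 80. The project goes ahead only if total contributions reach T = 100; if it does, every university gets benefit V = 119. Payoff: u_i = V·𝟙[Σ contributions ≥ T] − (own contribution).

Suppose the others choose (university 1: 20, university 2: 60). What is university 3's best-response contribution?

Others' total = 80. Contributing 80 brings total to 160 ≥ 100: gain V − κ_3 = 39.
Best response: 80.

80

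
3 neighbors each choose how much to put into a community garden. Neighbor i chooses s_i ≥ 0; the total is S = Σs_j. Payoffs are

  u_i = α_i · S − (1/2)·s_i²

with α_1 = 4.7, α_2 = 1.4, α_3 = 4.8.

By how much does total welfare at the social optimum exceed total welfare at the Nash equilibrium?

82.95

Neighbor i's FOC: ∂u_i/∂s_i = α_i − s_i = 0, so s_i* = α_i.
NE contributions = (4.7, 1.4, 4.8); S = 10.9.
W^NE = (Σα)·S − ½Σα_i² = 10.9² − ½·47.09 = 95.265.
Planner sets s_i = Σα_j = 10.9 for every i, so S^SO = 3·10.9 = 32.7.
W^SO = (Σα)·S^SO − ½·3·(Σα)² = (3/2)·10.9² = 178.215.
Deadweight loss = W^SO − W^NE = 82.95.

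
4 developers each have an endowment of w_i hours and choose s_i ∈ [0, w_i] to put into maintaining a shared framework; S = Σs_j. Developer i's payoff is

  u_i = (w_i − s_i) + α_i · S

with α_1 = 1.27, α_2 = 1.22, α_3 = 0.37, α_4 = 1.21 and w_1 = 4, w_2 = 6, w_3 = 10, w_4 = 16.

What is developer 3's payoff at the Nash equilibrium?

∂u_i/∂s_i = α_i − 1, so developer i contributes w_i if α_i > 1, else 0.
α_i > 1 for i ∈ {1, 2, 4}; NE contributions (4, 6, 0, 16), S = 26.
u_3 = (10 − 0) + 0.37·26 = 19.62.

19.62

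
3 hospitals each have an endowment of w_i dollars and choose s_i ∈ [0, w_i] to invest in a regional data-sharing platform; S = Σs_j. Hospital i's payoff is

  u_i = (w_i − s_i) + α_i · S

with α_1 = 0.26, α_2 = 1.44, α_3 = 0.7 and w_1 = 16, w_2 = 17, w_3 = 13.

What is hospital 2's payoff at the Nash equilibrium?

∂u_i/∂s_i = α_i − 1, so hospital i contributes w_i if α_i > 1, else 0.
α_i > 1 for i ∈ {2}; NE contributions (0, 17, 0), S = 17.
u_2 = (17 − 17) + 1.44·17 = 24.48.

24.48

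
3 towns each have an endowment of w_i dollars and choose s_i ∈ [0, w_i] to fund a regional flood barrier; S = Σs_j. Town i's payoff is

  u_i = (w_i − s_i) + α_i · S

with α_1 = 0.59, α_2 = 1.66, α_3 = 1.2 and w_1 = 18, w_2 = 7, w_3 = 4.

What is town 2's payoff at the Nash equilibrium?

∂u_i/∂s_i = α_i − 1, so town i contributes w_i if α_i > 1, else 0.
α_i > 1 for i ∈ {2, 3}; NE contributions (0, 7, 4), S = 11.
u_2 = (7 − 7) + 1.66·11 = 18.26.

18.26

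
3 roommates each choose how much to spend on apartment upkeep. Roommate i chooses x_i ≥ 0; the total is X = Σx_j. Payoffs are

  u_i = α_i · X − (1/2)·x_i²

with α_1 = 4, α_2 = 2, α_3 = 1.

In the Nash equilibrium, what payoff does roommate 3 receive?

6.5

Roommate i's FOC: ∂u_i/∂x_i = α_i − x_i = 0, so x_i* = α_i.
NE contributions = (4, 2, 1); X = 7.
u_3 = α_3·X − ½·(x_3)² = 1·7 − ½·1² = 6.5.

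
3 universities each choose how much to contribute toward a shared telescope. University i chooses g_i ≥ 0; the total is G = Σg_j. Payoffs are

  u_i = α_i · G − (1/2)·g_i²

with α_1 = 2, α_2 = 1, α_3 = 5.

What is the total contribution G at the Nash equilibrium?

8

University i's FOC: ∂u_i/∂g_i = α_i − g_i = 0, so g_i* = α_i.
NE contributions = (2, 1, 5); G = 8.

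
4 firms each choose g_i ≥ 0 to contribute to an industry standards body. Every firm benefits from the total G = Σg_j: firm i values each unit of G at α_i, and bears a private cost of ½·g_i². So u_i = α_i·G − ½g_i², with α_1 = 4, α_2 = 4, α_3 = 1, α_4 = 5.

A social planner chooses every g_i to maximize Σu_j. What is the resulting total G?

Planner FOC: ∂(Σu_j)/∂g_i = (Σα_j) − g_i = 0, so g_i^SO = Σα_j = 14 for every i; G^SO = 56.

56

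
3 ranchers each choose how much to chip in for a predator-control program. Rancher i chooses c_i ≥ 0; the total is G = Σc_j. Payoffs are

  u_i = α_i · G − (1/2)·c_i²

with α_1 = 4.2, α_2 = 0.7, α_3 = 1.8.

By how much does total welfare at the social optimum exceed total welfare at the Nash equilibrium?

33.13

Rancher i's FOC: ∂u_i/∂c_i = α_i − c_i = 0, so c_i* = α_i.
NE contributions = (4.2, 0.7, 1.8); G = 6.7.
W^NE = (Σα)·G − ½Σα_i² = 6.7² − ½·21.37 = 34.205.
Planner sets c_i = Σα_j = 6.7 for every i, so G^SO = 3·6.7 = 20.1.
W^SO = (Σα)·G^SO − ½·3·(Σα)² = (3/2)·6.7² = 67.335.
Deadweight loss = W^SO − W^NE = 33.13.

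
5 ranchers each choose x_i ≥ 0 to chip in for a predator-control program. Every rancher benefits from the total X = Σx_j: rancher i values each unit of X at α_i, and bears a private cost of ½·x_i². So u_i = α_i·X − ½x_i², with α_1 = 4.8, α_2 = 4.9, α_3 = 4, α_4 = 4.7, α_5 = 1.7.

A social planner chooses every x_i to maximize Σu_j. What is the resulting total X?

Planner FOC: ∂(Σu_j)/∂x_i = (Σα_j) − x_i = 0, so x_i^SO = Σα_j = 20.1 for every i; X^SO = 100.5.

100.5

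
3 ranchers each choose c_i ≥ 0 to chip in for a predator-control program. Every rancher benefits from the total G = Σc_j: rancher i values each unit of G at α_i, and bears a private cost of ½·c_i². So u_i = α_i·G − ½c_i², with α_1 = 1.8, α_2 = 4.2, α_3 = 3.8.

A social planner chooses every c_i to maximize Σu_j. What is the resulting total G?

29.4

Planner FOC: ∂(Σu_j)/∂c_i = (Σα_j) − c_i = 0, so c_i^SO = Σα_j = 9.8 for every i; G^SO = 29.4.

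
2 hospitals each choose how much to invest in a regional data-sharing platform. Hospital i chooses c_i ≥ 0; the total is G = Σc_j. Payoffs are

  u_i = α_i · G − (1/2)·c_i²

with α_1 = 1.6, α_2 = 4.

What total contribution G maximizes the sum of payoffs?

11.2

Planner FOC: ∂(Σu_j)/∂c_i = (Σα_j) − c_i = 0, so c_i^SO = Σα_j = 5.6 for every i; G^SO = 11.2.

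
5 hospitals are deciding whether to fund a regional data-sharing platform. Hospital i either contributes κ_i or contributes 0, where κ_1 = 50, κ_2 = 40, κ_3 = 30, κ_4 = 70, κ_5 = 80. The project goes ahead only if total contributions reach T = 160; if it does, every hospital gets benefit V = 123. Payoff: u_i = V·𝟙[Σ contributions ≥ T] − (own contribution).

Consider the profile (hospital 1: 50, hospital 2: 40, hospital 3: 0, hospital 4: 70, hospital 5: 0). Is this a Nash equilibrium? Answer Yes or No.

Total = 160 ≥ 160: provided.
Hospital 1 (pledges 50, payoff 73): dropping to 0 → total 110, payoff 0. No gain.
Hospital 2 (pledges 40, payoff 83): dropping to 0 → total 120, payoff 0. No gain.
Hospital 3 (pledges 0, payoff 123): pledging 30 → total 190, payoff 93. No gain.
Hospital 4 (pledges 70, payoff 53): dropping to 0 → total 90, payoff 0. No gain.
Hospital 5 (pledges 0, payoff 123): pledging 80 → total 240, payoff 43. No gain.

Yes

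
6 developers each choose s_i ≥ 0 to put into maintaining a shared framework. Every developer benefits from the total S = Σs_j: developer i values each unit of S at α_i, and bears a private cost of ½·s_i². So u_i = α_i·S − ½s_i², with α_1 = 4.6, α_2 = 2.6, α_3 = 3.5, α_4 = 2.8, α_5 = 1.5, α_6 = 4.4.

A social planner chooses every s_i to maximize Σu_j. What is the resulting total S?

116.4

Planner FOC: ∂(Σu_j)/∂s_i = (Σα_j) − s_i = 0, so s_i^SO = Σα_j = 19.4 for every i; S^SO = 116.4.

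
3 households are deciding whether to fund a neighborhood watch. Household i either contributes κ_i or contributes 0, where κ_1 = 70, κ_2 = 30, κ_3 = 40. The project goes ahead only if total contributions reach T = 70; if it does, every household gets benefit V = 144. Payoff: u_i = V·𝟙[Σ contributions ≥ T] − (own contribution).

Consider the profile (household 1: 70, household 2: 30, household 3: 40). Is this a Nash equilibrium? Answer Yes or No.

No

Total = 140 ≥ 70: provided.
Household 1 (pledges 70, payoff 74): dropping to 0 → total 70, payoff 144. Profitable deviation.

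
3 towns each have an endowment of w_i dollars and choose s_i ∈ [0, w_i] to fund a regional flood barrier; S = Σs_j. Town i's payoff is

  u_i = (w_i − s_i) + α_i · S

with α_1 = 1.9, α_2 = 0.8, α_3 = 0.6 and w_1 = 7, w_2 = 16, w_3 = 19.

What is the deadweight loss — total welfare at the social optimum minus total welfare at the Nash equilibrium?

80.5

∂u_i/∂s_i = α_i − 1, so town i contributes w_i if α_i > 1, else 0.
α_i > 1 for i ∈ {1}; NE contributions (7, 0, 0), S = 7.
W^NE = Σw_i − S^NE + (Σα_i)·S^NE = 42 + 2.3·7 = 58.1.
Planner: ∂(Σu_j)/∂s_i = Σα_j − 1 = 2.3 > 0, so everyone contributes w_i; S^SO = 42, W^SO = 42 + 2.3·42 = 138.6.
Deadweight loss = 80.5.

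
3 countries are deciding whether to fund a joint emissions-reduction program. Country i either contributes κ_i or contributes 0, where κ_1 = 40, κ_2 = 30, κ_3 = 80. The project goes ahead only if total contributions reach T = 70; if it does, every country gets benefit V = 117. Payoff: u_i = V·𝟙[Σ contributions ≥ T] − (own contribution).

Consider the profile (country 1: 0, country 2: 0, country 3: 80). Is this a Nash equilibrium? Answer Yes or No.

Yes

Total = 80 ≥ 70: provided.
Country 1 (pledges 0, payoff 117): pledging 40 → total 120, payoff 77. No gain.
Country 2 (pledges 0, payoff 117): pledging 30 → total 110, payoff 87. No gain.
Country 3 (pledges 80, payoff 37): dropping to 0 → total 0, payoff 0. No gain.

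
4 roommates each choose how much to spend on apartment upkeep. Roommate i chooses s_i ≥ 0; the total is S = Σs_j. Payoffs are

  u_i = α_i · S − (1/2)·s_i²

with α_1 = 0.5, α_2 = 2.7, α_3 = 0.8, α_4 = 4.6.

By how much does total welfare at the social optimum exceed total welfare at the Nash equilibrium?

Roommate i's FOC: ∂u_i/∂s_i = α_i − s_i = 0, so s_i* = α_i.
NE contributions = (0.5, 2.7, 0.8, 4.6); S = 8.6.
W^NE = (Σα)·S − ½Σα_i² = 8.6² − ½·29.34 = 59.29.
Planner sets s_i = Σα_j = 8.6 for every i, so S^SO = 4·8.6 = 34.4.
W^SO = (Σα)·S^SO − ½·4·(Σα)² = (4/2)·8.6² = 147.92.
Deadweight loss = W^SO − W^NE = 88.63.

88.63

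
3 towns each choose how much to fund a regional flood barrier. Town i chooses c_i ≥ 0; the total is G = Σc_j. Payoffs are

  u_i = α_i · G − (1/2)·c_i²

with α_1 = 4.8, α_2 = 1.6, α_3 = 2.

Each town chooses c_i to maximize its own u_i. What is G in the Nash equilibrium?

Town i's FOC: ∂u_i/∂c_i = α_i − c_i = 0, so c_i* = α_i.
NE contributions = (4.8, 1.6, 2); G = 8.4.

8.4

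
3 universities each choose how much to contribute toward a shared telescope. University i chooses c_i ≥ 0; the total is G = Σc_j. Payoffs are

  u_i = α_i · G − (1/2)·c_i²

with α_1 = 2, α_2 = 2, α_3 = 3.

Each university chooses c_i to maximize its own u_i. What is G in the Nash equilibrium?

University i's FOC: ∂u_i/∂c_i = α_i − c_i = 0, so c_i* = α_i.
NE contributions = (2, 2, 3); G = 7.

7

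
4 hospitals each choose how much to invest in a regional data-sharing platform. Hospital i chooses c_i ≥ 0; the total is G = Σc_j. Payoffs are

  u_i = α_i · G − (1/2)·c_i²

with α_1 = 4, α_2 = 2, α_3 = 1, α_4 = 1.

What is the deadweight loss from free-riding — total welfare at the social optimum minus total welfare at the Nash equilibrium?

75

Hospital i's FOC: ∂u_i/∂c_i = α_i − c_i = 0, so c_i* = α_i.
NE contributions = (4, 2, 1, 1); G = 8.
W^NE = (Σα)·G − ½Σα_i² = 8² − ½·22 = 53.
Planner sets c_i = Σα_j = 8 for every i, so G^SO = 4·8 = 32.
W^SO = (Σα)·G^SO − ½·4·(Σα)² = (4/2)·8² = 128.
Deadweight loss = W^SO − W^NE = 75.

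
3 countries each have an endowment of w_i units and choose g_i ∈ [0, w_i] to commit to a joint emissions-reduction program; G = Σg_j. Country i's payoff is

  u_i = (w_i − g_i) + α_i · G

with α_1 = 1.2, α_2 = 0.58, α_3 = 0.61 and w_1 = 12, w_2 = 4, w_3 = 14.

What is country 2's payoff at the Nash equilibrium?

10.96

∂u_i/∂g_i = α_i − 1, so country i contributes w_i if α_i > 1, else 0.
α_i > 1 for i ∈ {1}; NE contributions (12, 0, 0), G = 12.
u_2 = (4 − 0) + 0.58·12 = 10.96.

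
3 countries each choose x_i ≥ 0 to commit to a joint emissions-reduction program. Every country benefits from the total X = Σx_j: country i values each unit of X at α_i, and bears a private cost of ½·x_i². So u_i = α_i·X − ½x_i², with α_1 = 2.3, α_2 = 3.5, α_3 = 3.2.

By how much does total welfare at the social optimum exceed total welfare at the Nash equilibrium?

Country i's FOC: ∂u_i/∂x_i = α_i − x_i = 0, so x_i* = α_i.
NE contributions = (2.3, 3.5, 3.2); X = 9.
W^NE = (Σα)·X − ½Σα_i² = 9² − ½·27.78 = 67.11.
Planner sets x_i = Σα_j = 9 for every i, so X^SO = 3·9 = 27.
W^SO = (Σα)·X^SO − ½·3·(Σα)² = (3/2)·9² = 121.5.
Deadweight loss = W^SO − W^NE = 54.39.

54.39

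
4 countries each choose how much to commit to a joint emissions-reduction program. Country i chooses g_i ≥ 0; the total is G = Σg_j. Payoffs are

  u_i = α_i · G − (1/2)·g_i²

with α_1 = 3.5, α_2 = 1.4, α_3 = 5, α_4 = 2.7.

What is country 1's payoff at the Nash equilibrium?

37.975

Country i's FOC: ∂u_i/∂g_i = α_i − g_i = 0, so g_i* = α_i.
NE contributions = (3.5, 1.4, 5, 2.7); G = 12.6.
u_1 = α_1·G − ½·(g_1)² = 3.5·12.6 − ½·3.5² = 37.975.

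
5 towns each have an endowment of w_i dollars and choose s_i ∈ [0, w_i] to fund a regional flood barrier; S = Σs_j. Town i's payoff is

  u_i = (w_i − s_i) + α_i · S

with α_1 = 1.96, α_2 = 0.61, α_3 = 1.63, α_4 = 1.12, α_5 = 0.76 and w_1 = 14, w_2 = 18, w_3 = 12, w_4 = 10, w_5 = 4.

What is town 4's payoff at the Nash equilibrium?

40.32

∂u_i/∂s_i = α_i − 1, so town i contributes w_i if α_i > 1, else 0.
α_i > 1 for i ∈ {1, 3, 4}; NE contributions (14, 0, 12, 10, 0), S = 36.
u_4 = (10 − 10) + 1.12·36 = 40.32.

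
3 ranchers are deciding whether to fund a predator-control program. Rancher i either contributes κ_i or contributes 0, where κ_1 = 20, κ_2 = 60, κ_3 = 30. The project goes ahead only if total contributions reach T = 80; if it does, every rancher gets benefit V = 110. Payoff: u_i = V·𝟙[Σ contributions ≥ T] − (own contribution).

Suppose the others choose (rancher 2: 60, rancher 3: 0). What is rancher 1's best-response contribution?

20

Others' total = 60. Contributing 20 brings total to 80 ≥ 80: gain V − κ_1 = 90.
Best response: 20.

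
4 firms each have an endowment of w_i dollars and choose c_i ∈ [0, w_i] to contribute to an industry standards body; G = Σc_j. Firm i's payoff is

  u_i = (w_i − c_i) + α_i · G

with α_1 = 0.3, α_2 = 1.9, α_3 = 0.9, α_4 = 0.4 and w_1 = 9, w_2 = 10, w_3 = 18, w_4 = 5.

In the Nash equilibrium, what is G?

10

∂u_i/∂c_i = α_i − 1, so firm i contributes w_i if α_i > 1, else 0.
α_i > 1 for i ∈ {2}; NE contributions (0, 10, 0, 0), G = 10.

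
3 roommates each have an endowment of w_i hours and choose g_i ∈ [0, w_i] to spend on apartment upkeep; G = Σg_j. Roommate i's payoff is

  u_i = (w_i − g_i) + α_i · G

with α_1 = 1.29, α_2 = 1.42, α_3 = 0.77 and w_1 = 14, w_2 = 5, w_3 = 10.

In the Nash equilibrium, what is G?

∂u_i/∂g_i = α_i − 1, so roommate i contributes w_i if α_i > 1, else 0.
α_i > 1 for i ∈ {1, 2}; NE contributions (14, 5, 0), G = 19.

19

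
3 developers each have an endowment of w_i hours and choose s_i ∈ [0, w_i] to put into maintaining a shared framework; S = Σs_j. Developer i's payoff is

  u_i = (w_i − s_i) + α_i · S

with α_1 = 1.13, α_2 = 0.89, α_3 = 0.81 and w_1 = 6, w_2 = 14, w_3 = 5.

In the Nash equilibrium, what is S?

6

∂u_i/∂s_i = α_i − 1, so developer i contributes w_i if α_i > 1, else 0.
α_i > 1 for i ∈ {1}; NE contributions (6, 0, 0), S = 6.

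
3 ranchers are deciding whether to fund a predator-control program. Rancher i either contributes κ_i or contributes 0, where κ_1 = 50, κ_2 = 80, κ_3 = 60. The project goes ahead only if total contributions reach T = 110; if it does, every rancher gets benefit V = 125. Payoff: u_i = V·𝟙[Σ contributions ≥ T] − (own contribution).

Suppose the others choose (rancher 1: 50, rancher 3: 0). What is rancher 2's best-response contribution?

80

Others' total = 50. Contributing 80 brings total to 130 ≥ 110: gain V − κ_2 = 45.
Best response: 80.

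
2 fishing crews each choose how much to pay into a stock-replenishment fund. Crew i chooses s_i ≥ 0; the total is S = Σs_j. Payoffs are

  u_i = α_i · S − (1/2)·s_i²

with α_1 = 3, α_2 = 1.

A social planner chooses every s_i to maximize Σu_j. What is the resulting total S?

8

Planner FOC: ∂(Σu_j)/∂s_i = (Σα_j) − s_i = 0, so s_i^SO = Σα_j = 4 for every i; S^SO = 8.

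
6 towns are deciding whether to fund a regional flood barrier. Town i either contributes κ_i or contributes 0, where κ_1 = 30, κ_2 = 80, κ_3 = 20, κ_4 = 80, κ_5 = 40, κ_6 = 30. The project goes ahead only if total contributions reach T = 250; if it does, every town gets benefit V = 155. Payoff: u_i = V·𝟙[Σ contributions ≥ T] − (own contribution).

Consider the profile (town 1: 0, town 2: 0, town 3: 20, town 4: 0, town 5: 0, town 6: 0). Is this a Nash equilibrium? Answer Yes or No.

Total = 20 < 250: not provided.
Town 1 (pledges 0, payoff 0): pledging 30 → total 50, payoff -30. No gain.
Town 2 (pledges 0, payoff 0): pledging 80 → total 100, payoff -80. No gain.
Town 3 (pledges 20, payoff -20): dropping to 0 → total 0, payoff 0. Profitable deviation.

No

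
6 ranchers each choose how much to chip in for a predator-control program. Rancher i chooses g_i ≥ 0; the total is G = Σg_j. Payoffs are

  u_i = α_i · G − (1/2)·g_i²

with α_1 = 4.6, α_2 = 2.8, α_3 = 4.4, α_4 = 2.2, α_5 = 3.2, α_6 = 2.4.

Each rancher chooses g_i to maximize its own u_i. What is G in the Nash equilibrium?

Rancher i's FOC: ∂u_i/∂g_i = α_i − g_i = 0, so g_i* = α_i.
NE contributions = (4.6, 2.8, 4.4, 2.2, 3.2, 2.4); G = 19.6.

19.6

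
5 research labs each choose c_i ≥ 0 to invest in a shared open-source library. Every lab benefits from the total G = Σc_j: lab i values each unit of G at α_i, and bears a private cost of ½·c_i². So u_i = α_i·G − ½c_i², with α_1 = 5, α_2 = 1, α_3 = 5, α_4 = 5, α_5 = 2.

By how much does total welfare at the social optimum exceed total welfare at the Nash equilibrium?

Lab i's FOC: ∂u_i/∂c_i = α_i − c_i = 0, so c_i* = α_i.
NE contributions = (5, 1, 5, 5, 2); G = 18.
W^NE = (Σα)·G − ½Σα_i² = 18² − ½·80 = 284.
Planner sets c_i = Σα_j = 18 for every i, so G^SO = 5·18 = 90.
W^SO = (Σα)·G^SO − ½·5·(Σα)² = (5/2)·18² = 810.
Deadweight loss = W^SO − W^NE = 526.

526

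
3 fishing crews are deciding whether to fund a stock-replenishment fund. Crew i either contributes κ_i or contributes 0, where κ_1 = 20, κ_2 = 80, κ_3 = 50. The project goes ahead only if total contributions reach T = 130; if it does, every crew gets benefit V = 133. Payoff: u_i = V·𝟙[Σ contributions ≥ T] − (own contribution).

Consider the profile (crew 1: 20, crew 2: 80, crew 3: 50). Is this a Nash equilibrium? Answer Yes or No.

Total = 150 ≥ 130: provided.
Crew 1 (pledges 20, payoff 113): dropping to 0 → total 130, payoff 133. Profitable deviation.

No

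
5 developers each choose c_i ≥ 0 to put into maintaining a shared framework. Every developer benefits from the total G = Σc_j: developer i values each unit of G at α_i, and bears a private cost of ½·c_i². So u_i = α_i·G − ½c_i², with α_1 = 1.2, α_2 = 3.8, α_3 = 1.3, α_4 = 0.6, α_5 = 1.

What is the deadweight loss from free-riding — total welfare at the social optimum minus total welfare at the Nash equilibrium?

103.08

Developer i's FOC: ∂u_i/∂c_i = α_i − c_i = 0, so c_i* = α_i.
NE contributions = (1.2, 3.8, 1.3, 0.6, 1); G = 7.9.
W^NE = (Σα)·G − ½Σα_i² = 7.9² − ½·18.93 = 52.945.
Planner sets c_i = Σα_j = 7.9 for every i, so G^SO = 5·7.9 = 39.5.
W^SO = (Σα)·G^SO − ½·5·(Σα)² = (5/2)·7.9² = 156.025.
Deadweight loss = W^SO − W^NE = 103.08.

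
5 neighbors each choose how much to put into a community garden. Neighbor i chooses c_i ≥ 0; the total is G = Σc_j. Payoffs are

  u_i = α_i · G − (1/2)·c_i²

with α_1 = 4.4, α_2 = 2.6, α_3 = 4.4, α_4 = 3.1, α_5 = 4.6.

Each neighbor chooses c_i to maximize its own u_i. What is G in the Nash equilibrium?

19.1

Neighbor i's FOC: ∂u_i/∂c_i = α_i − c_i = 0, so c_i* = α_i.
NE contributions = (4.4, 2.6, 4.4, 3.1, 4.6); G = 19.1.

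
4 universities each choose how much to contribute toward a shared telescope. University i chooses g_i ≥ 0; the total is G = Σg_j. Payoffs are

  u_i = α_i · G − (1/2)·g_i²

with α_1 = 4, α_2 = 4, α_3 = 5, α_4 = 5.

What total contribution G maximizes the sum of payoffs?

72

Planner FOC: ∂(Σu_j)/∂g_i = (Σα_j) − g_i = 0, so g_i^SO = Σα_j = 18 for every i; G^SO = 72.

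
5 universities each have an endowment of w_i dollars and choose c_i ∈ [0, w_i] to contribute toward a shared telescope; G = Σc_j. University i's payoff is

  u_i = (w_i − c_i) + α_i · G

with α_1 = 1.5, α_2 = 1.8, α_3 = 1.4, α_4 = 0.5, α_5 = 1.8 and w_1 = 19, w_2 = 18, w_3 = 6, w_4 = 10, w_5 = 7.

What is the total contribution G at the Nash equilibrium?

∂u_i/∂c_i = α_i − 1, so university i contributes w_i if α_i > 1, else 0.
α_i > 1 for i ∈ {1, 2, 3, 5}; NE contributions (19, 18, 6, 0, 7), G = 50.

50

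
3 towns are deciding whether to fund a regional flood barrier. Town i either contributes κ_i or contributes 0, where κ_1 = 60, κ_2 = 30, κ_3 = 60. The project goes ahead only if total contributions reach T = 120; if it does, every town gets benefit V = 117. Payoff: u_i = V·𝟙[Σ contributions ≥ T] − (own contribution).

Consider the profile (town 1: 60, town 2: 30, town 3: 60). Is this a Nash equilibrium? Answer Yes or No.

Total = 150 ≥ 120: provided.
Town 1 (pledges 60, payoff 57): dropping to 0 → total 90, payoff 0. No gain.
Town 2 (pledges 30, payoff 87): dropping to 0 → total 120, payoff 117. Profitable deviation.

No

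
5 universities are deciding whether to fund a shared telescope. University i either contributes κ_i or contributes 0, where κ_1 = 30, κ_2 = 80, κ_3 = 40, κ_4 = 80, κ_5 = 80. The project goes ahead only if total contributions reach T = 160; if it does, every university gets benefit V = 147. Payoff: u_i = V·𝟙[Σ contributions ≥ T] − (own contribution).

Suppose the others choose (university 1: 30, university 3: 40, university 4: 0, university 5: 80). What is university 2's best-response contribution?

80

Others' total = 150. Contributing 80 brings total to 230 ≥ 160: gain V − κ_2 = 67.
Best response: 80.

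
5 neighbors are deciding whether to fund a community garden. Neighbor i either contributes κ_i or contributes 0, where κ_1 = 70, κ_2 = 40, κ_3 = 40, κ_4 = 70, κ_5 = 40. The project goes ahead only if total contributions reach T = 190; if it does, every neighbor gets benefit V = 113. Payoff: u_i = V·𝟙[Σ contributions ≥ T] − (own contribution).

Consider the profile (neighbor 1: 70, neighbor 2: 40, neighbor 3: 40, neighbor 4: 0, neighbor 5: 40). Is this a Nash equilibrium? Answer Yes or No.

Yes

Total = 190 ≥ 190: provided.
Neighbor 1 (pledges 70, payoff 43): dropping to 0 → total 120, payoff 0. No gain.
Neighbor 2 (pledges 40, payoff 73): dropping to 0 → total 150, payoff 0. No gain.
Neighbor 3 (pledges 40, payoff 73): dropping to 0 → total 150, payoff 0. No gain.
Neighbor 4 (pledges 0, payoff 113): pledging 70 → total 260, payoff 43. No gain.
Neighbor 5 (pledges 40, payoff 73): dropping to 0 → total 150, payoff 0. No gain.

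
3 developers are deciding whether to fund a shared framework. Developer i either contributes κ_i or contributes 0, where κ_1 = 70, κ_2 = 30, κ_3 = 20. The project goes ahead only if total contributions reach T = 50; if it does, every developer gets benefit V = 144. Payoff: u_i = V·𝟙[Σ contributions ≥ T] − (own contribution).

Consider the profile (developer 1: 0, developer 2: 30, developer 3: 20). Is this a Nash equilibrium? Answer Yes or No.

Total = 50 ≥ 50: provided.
Developer 1 (pledges 0, payoff 144): pledging 70 → total 120, payoff 74. No gain.
Developer 2 (pledges 30, payoff 114): dropping to 0 → total 20, payoff 0. No gain.
Developer 3 (pledges 20, payoff 124): dropping to 0 → total 30, payoff 0. No gain.

Yes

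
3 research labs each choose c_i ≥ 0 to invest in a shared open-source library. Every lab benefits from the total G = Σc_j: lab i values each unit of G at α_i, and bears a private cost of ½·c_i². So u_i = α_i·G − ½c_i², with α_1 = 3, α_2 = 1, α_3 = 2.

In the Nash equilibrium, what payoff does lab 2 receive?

5.5

Lab i's FOC: ∂u_i/∂c_i = α_i − c_i = 0, so c_i* = α_i.
NE contributions = (3, 1, 2); G = 6.
u_2 = α_2·G − ½·(c_2)² = 1·6 − ½·1² = 5.5.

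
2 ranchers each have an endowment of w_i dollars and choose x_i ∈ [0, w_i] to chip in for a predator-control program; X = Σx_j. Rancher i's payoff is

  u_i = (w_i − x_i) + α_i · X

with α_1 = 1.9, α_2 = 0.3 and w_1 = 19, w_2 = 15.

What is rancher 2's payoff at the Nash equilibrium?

20.7

∂u_i/∂x_i = α_i − 1, so rancher i contributes w_i if α_i > 1, else 0.
α_i > 1 for i ∈ {1}; NE contributions (19, 0), X = 19.
u_2 = (15 − 0) + 0.3·19 = 20.7.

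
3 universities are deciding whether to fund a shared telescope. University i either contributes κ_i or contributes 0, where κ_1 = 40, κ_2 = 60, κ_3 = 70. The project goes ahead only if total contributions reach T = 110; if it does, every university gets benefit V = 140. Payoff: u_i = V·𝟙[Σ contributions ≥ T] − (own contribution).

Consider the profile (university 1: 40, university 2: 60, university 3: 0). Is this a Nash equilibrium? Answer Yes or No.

No

Total = 100 < 110: not provided.
University 1 (pledges 40, payoff -40): dropping to 0 → total 60, payoff 0. Profitable deviation.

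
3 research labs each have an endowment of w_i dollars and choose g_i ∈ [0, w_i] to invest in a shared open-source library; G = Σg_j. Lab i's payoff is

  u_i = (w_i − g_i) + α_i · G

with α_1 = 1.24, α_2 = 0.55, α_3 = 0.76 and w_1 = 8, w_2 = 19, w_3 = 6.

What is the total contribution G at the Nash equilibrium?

8

∂u_i/∂g_i = α_i − 1, so lab i contributes w_i if α_i > 1, else 0.
α_i > 1 for i ∈ {1}; NE contributions (8, 0, 0), G = 8.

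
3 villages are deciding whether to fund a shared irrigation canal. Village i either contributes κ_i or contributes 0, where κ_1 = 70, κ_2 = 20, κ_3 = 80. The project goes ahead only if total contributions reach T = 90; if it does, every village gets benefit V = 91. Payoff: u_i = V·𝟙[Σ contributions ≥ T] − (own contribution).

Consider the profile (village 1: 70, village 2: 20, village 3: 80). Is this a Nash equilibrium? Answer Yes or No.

No

Total = 170 ≥ 90: provided.
Village 1 (pledges 70, payoff 21): dropping to 0 → total 100, payoff 91. Profitable deviation.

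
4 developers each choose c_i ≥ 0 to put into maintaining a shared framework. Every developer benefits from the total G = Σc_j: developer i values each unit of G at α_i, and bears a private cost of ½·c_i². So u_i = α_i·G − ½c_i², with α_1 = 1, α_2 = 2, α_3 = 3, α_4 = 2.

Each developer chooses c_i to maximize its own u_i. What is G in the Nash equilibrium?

8

Developer i's FOC: ∂u_i/∂c_i = α_i − c_i = 0, so c_i* = α_i.
NE contributions = (1, 2, 3, 2); G = 8.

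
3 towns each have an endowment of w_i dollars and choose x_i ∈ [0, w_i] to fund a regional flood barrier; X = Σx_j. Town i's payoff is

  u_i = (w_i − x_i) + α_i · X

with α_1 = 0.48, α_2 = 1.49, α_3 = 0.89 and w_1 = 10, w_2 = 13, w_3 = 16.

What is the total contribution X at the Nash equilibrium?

∂u_i/∂x_i = α_i − 1, so town i contributes w_i if α_i > 1, else 0.
α_i > 1 for i ∈ {2}; NE contributions (0, 13, 0), X = 13.

13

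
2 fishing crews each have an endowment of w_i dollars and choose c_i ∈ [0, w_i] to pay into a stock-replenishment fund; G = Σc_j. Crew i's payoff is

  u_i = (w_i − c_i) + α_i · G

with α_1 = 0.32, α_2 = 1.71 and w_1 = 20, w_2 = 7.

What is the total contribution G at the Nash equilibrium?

7

∂u_i/∂c_i = α_i − 1, so crew i contributes w_i if α_i > 1, else 0.
α_i > 1 for i ∈ {2}; NE contributions (0, 7), G = 7.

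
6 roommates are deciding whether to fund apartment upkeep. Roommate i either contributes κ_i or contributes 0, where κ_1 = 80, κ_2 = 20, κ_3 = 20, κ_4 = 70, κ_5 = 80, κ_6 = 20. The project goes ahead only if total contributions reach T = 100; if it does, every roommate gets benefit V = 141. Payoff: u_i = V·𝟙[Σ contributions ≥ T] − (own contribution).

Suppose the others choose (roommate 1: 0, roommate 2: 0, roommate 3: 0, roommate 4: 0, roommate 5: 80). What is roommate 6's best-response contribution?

Others' total = 80. Contributing 20 brings total to 100 ≥ 100: gain V − κ_6 = 121.
Best response: 20.

20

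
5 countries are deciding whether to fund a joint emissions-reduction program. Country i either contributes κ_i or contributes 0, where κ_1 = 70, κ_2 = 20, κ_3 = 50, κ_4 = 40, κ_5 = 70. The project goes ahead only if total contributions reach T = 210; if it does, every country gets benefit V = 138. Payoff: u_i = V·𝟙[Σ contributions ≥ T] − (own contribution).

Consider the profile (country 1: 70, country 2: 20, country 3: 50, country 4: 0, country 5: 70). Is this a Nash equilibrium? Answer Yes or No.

Yes

Total = 210 ≥ 210: provided.
Country 1 (pledges 70, payoff 68): dropping to 0 → total 140, payoff 0. No gain.
Country 2 (pledges 20, payoff 118): dropping to 0 → total 190, payoff 0. No gain.
Country 3 (pledges 50, payoff 88): dropping to 0 → total 160, payoff 0. No gain.
Country 4 (pledges 0, payoff 138): pledging 40 → total 250, payoff 98. No gain.
Country 5 (pledges 70, payoff 68): dropping to 0 → total 140, payoff 0. No gain.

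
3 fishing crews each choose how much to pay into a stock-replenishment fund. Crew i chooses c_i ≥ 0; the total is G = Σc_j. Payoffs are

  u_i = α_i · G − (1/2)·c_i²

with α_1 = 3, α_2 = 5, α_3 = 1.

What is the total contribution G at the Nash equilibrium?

9

Crew i's FOC: ∂u_i/∂c_i = α_i − c_i = 0, so c_i* = α_i.
NE contributions = (3, 5, 1); G = 9.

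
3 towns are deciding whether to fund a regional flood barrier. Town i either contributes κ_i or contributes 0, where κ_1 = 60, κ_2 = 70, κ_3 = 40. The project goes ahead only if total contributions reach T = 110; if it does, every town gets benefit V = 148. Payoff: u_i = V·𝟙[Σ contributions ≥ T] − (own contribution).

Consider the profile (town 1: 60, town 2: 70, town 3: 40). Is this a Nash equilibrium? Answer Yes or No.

Total = 170 ≥ 110: provided.
Town 1 (pledges 60, payoff 88): dropping to 0 → total 110, payoff 148. Profitable deviation.

No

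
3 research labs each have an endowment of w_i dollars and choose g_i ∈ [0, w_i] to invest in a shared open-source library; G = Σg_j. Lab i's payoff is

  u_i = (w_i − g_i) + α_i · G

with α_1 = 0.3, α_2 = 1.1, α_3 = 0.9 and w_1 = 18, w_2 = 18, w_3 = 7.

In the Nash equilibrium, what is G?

18

∂u_i/∂g_i = α_i − 1, so lab i contributes w_i if α_i > 1, else 0.
α_i > 1 for i ∈ {2}; NE contributions (0, 18, 0), G = 18.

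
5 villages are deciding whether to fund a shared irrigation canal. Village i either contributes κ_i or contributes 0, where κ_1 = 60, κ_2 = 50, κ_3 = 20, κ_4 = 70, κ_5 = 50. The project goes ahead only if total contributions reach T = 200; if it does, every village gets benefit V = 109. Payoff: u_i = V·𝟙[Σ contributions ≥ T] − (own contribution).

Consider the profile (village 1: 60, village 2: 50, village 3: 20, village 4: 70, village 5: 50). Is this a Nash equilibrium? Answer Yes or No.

Total = 250 ≥ 200: provided.
Village 1 (pledges 60, payoff 49): dropping to 0 → total 190, payoff 0. No gain.
Village 2 (pledges 50, payoff 59): dropping to 0 → total 200, payoff 109. Profitable deviation.

No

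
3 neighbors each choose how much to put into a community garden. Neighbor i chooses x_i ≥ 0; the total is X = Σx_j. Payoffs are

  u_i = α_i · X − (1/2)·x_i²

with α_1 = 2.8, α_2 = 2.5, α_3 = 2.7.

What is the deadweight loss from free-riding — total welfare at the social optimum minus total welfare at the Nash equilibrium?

42.69

Neighbor i's FOC: ∂u_i/∂x_i = α_i − x_i = 0, so x_i* = α_i.
NE contributions = (2.8, 2.5, 2.7); X = 8.
W^NE = (Σα)·X − ½Σα_i² = 8² − ½·21.38 = 53.31.
Planner sets x_i = Σα_j = 8 for every i, so X^SO = 3·8 = 24.
W^SO = (Σα)·X^SO − ½·3·(Σα)² = (3/2)·8² = 96.
Deadweight loss = W^SO − W^NE = 42.69.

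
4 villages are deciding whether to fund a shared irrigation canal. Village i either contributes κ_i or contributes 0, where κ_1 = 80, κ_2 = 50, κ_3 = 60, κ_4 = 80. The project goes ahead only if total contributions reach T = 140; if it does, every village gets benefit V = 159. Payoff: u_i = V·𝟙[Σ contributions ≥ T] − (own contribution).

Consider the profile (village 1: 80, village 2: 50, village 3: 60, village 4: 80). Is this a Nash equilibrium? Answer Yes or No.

No

Total = 270 ≥ 140: provided.
Village 1 (pledges 80, payoff 79): dropping to 0 → total 190, payoff 159. Profitable deviation.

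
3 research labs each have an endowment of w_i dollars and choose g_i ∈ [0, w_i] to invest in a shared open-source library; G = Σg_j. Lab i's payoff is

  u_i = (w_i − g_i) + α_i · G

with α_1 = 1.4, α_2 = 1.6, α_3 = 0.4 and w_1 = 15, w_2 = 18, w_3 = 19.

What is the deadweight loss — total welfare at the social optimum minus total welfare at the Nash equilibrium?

∂u_i/∂g_i = α_i − 1, so lab i contributes w_i if α_i > 1, else 0.
α_i > 1 for i ∈ {1, 2}; NE contributions (15, 18, 0), G = 33.
W^NE = Σw_i − G^NE + (Σα_i)·G^NE = 52 + 2.4·33 = 131.2.
Planner: ∂(Σu_j)/∂g_i = Σα_j − 1 = 2.4 > 0, so everyone contributes w_i; G^SO = 52, W^SO = 52 + 2.4·52 = 176.8.
Deadweight loss = 45.6.

45.6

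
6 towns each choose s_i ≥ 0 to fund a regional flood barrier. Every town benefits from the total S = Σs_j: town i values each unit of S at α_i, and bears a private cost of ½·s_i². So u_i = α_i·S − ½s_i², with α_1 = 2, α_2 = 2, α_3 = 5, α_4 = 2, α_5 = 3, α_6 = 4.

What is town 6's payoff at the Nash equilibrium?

Town i's FOC: ∂u_i/∂s_i = α_i − s_i = 0, so s_i* = α_i.
NE contributions = (2, 2, 5, 2, 3, 4); S = 18.
u_6 = α_6·S − ½·(s_6)² = 4·18 − ½·4² = 64.

64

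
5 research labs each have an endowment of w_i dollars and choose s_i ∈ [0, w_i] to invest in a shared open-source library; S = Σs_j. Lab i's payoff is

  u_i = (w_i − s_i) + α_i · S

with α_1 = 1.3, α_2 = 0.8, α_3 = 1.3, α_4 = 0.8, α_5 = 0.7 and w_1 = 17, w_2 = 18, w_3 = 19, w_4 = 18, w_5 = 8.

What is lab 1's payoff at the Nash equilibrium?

∂u_i/∂s_i = α_i − 1, so lab i contributes w_i if α_i > 1, else 0.
α_i > 1 for i ∈ {1, 3}; NE contributions (17, 0, 19, 0, 0), S = 36.
u_1 = (17 − 17) + 1.3·36 = 46.8.

46.8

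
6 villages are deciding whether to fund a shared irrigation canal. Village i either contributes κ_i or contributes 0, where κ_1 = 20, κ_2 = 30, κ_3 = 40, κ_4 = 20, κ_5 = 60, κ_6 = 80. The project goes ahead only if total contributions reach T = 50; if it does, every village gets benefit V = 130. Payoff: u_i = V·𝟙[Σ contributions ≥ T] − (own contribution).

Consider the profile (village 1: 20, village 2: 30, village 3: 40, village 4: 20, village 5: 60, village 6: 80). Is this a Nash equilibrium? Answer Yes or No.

Total = 250 ≥ 50: provided.
Village 1 (pledges 20, payoff 110): dropping to 0 → total 230, payoff 130. Profitable deviation.

No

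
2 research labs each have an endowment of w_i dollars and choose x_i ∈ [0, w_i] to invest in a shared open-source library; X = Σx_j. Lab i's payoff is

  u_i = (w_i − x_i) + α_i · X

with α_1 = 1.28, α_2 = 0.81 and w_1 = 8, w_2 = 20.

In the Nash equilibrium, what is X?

∂u_i/∂x_i = α_i − 1, so lab i contributes w_i if α_i > 1, else 0.
α_i > 1 for i ∈ {1}; NE contributions (8, 0), X = 8.

8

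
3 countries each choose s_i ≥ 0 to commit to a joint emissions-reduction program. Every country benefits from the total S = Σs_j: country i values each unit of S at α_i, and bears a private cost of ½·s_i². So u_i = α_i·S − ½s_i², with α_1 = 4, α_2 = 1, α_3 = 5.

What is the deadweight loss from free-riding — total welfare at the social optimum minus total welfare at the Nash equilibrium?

Country i's FOC: ∂u_i/∂s_i = α_i − s_i = 0, so s_i* = α_i.
NE contributions = (4, 1, 5); S = 10.
W^NE = (Σα)·S − ½Σα_i² = 10² − ½·42 = 79.
Planner sets s_i = Σα_j = 10 for every i, so S^SO = 3·10 = 30.
W^SO = (Σα)·S^SO − ½·3·(Σα)² = (3/2)·10² = 150.
Deadweight loss = W^SO − W^NE = 71.

71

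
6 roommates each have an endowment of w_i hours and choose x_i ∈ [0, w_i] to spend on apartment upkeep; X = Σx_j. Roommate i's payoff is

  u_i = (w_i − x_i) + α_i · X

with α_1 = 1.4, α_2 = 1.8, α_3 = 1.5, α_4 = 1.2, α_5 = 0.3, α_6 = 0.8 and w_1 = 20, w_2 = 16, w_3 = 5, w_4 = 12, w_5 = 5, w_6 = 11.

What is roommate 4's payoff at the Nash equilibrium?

∂u_i/∂x_i = α_i − 1, so roommate i contributes w_i if α_i > 1, else 0.
α_i > 1 for i ∈ {1, 2, 3, 4}; NE contributions (20, 16, 5, 12, 0, 0), X = 53.
u_4 = (12 − 12) + 1.2·53 = 63.6.

63.6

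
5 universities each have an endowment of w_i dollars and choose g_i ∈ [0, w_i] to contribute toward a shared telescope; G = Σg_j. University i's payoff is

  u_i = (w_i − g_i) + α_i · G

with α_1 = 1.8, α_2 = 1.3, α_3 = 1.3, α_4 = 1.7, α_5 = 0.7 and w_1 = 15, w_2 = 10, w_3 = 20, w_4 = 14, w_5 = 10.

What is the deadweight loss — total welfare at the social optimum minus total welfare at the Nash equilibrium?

∂u_i/∂g_i = α_i − 1, so university i contributes w_i if α_i > 1, else 0.
α_i > 1 for i ∈ {1, 2, 3, 4}; NE contributions (15, 10, 20, 14, 0), G = 59.
W^NE = Σw_i − G^NE + (Σα_i)·G^NE = 69 + 5.8·59 = 411.2.
Planner: ∂(Σu_j)/∂g_i = Σα_j − 1 = 5.8 > 0, so everyone contributes w_i; G^SO = 69, W^SO = 69 + 5.8·69 = 469.2.
Deadweight loss = 58.

58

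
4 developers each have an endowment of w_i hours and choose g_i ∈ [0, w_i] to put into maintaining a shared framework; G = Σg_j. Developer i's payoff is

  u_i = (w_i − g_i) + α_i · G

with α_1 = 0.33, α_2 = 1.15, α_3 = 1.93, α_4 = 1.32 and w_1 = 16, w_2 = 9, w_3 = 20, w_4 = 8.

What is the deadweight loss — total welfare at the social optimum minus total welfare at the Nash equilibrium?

∂u_i/∂g_i = α_i − 1, so developer i contributes w_i if α_i > 1, else 0.
α_i > 1 for i ∈ {2, 3, 4}; NE contributions (0, 9, 20, 8), G = 37.
W^NE = Σw_i − G^NE + (Σα_i)·G^NE = 53 + 3.73·37 = 191.01.
Planner: ∂(Σu_j)/∂g_i = Σα_j − 1 = 3.73 > 0, so everyone contributes w_i; G^SO = 53, W^SO = 53 + 3.73·53 = 250.69.
Deadweight loss = 59.68.

59.68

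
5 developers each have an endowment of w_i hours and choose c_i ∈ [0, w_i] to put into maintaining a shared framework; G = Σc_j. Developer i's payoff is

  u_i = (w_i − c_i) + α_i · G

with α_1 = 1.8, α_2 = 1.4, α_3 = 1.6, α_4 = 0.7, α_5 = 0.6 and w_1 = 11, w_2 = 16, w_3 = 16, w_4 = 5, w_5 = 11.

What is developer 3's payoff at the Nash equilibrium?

68.8

∂u_i/∂c_i = α_i − 1, so developer i contributes w_i if α_i > 1, else 0.
α_i > 1 for i ∈ {1, 2, 3}; NE contributions (11, 16, 16, 0, 0), G = 43.
u_3 = (16 − 16) + 1.6·43 = 68.8.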